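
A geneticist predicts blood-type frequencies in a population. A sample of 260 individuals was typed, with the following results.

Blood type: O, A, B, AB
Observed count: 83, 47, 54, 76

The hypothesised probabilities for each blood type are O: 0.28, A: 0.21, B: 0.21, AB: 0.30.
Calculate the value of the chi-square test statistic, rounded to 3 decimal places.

Expected counts E_i = n·p_i: 260×0.28 = 72.8, 260×0.21 = 54.6, 260×0.21 = 54.6, 260×0.30 = 78.
cat         O        E   (O−E)²/E
O          83     72.8     1.4291
A          47     54.6     1.0579
B          54     54.6     0.0066
AB         76       78     0.0513
Sum = 2.545

2.545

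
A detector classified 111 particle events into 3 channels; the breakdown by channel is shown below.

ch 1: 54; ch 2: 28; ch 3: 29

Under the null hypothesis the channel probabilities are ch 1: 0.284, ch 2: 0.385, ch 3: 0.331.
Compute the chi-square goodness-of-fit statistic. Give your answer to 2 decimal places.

22.74

Expected counts E_i = n·p_i: 111×0.284 = 31.524, 111×0.385 = 42.735, 111×0.331 = 36.741.
χ² = (54−31.524)²/31.524 + (28−42.735)²/42.735 + (29−36.741)²/36.741
   = 16.025 + 5.081 + 1.631
Sum = 22.74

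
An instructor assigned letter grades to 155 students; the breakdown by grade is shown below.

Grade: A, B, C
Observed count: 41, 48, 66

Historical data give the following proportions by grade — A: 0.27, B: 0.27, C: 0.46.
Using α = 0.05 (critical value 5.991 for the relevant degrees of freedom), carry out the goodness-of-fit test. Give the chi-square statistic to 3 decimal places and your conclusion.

Expected counts E_i = n·p_i: 155×0.27 = 41.85, 155×0.27 = 41.85, 155×0.46 = 71.3.
cat         O        E   (O−E)²/E
A          41    41.85     0.0173
B          48    41.85     0.9038
C          66     71.3     0.3940
Sum = 1.315
df = 2. Since 1.315 < 5.991, we do not reject H₀.

1.315; do not reject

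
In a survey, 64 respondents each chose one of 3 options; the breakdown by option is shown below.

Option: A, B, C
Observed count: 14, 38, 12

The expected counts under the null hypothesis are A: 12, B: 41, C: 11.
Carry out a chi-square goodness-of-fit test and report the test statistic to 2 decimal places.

0.64

χ² = (14−12)²/12 + (38−41)²/41 + (12−11)²/11
   = 0.333 + 0.220 + 0.091
Sum = 0.64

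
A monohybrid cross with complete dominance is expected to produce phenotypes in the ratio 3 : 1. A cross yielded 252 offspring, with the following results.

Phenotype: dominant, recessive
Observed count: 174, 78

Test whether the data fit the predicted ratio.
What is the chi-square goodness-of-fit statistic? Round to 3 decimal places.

4.762

Ratio total = 4. Expected counts: 252×3/4 = 189, 252×1/4 = 63.
χ² = (174−189)²/189 + (78−63)²/63
   = 1.1905 + 3.5714
Sum = 4.762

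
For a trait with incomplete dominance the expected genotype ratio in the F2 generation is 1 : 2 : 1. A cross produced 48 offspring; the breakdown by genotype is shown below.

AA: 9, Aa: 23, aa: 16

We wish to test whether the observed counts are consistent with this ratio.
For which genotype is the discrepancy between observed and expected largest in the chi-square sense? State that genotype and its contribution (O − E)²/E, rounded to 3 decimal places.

Ratio total = 4. Expected counts: 48×1/4 = 12, 48×2/4 = 24, 48×1/4 = 12.
cat         O        E   (O−E)²/E
AA          9       12     0.7500
Aa         23       24     0.0417
aa         16       12     1.3333
The largest term is for aa: 1.333.

aa, 1.333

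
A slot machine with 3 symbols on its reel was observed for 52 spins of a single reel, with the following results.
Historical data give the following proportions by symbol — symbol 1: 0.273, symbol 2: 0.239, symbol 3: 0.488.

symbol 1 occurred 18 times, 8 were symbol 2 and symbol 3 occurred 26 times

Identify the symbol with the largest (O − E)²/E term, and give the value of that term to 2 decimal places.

Expected counts E_i = n·p_i: 52×0.273 = 14.196, 52×0.239 = 12.428, 52×0.488 = 25.376.
symbol 1: (18 − 14.196)²/14.196 = 14.470416/14.196 = 1.019
symbol 2: (8 − 12.428)²/12.428 = 19.607184/12.428 = 1.578
symbol 3: (26 − 25.376)²/25.376 = 0.389376/25.376 = 0.015
The largest term is for symbol 2: 1.58.

symbol 2, 1.58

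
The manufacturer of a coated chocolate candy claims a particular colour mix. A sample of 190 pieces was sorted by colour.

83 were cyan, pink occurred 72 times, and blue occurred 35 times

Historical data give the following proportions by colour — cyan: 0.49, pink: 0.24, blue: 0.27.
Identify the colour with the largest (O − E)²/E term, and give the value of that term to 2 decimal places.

Expected counts E_i = n·p_i: 190×0.49 = 93.1, 190×0.24 = 45.6, 190×0.27 = 51.3.
cat         O        E   (O−E)²/E
cyan       83     93.1      1.096
pink       72     45.6     15.284
blue       35     51.3      5.179
The largest term is for pink: 15.28.

pink, 15.28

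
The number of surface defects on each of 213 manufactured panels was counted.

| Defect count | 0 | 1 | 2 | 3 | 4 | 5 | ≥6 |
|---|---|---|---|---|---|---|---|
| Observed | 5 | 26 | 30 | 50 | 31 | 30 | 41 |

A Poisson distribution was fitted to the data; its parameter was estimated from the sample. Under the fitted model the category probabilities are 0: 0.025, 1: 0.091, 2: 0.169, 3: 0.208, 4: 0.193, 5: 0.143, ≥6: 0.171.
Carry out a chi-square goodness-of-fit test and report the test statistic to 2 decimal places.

Expected counts E_i = n·p_i: 213×0.025 = 5.325, 213×0.091 = 19.383, 213×0.169 = 35.997, 213×0.208 = 44.304, 213×0.193 = 41.109, 213×0.143 = 30.459, 213×0.171 = 36.423.
cat         O        E   (O−E)²/E
0           5    5.325      0.020
1          26   19.383      2.259
2          30   35.997      0.999
3          50   44.304      0.732
4          31   41.109      2.486
5          30   30.459      0.007
≥6         41   36.423      0.575
Sum = 7.08

7.08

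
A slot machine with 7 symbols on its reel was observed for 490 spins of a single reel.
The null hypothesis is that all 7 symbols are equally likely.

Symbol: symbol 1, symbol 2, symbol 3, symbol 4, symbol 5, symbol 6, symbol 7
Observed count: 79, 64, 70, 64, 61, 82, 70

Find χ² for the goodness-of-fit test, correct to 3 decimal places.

Expected count for each of the 7 categories: 490/7 = 70.
cat           O        E   (O−E)²/E
symbol 1     79       70     1.1571
symbol 2     64       70     0.5143
symbol 3     70       70     0.0000
symbol 4     64       70     0.5143
symbol 5     61       70     1.1571
symbol 6     82       70     2.0571
symbol 7     70       70     0.0000
Sum = 5.400

5.400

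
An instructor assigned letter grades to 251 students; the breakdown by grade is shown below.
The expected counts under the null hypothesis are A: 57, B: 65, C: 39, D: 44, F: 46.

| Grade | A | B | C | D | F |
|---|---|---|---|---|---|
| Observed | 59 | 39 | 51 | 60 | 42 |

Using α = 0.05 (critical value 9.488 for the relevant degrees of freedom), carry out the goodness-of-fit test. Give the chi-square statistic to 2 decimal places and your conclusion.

20.33; reject

χ² = (59−57)²/57 + (39−65)²/65 + (51−39)²/39 + (60−44)²/44 + (42−46)²/46
   = 0.070 + 10.400 + 3.692 + 5.818 + 0.348
Sum = 20.33
df = 4. Since 20.33 > 9.488, we reject H₀.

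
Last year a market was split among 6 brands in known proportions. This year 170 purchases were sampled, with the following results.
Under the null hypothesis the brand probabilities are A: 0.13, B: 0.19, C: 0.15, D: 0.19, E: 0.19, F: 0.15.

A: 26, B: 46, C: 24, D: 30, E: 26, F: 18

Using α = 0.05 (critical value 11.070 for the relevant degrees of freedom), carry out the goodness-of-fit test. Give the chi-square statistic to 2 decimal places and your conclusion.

10.19; do not reject

Expected counts E_i = n·p_i: 170×0.13 = 22.1, 170×0.19 = 32.3, 170×0.15 = 25.5, 170×0.19 = 32.3, 170×0.19 = 32.3, 170×0.15 = 25.5.
cat         O        E   (O−E)²/E
A          26     22.1      0.688
B          46     32.3      5.811
C          24     25.5      0.088
D          30     32.3      0.164
E          26     32.3      1.229
F          18     25.5      2.206
Sum = 10.19
df = 5. Since 10.19 < 11.070, we do not reject H₀.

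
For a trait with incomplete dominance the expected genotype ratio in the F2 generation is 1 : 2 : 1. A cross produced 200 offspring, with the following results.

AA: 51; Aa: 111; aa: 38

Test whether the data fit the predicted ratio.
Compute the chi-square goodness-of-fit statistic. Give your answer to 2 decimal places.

Ratio total = 4. Expected counts: 200×1/4 = 50, 200×2/4 = 100, 200×1/4 = 50.
χ² = (51−50)²/50 + (111−100)²/100 + (38−50)²/50
   = 0.020 + 1.210 + 2.880
Sum = 4.11

4.11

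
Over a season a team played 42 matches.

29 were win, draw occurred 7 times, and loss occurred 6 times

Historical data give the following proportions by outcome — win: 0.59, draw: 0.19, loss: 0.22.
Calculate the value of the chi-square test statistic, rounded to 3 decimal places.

1.975

Expected counts E_i = n·p_i: 42×0.59 = 24.78, 42×0.19 = 7.98, 42×0.22 = 9.24.
win: (29 − 24.78)²/24.78 = 17.8084/24.78 = 0.7187
draw: (7 − 7.98)²/7.98 = 0.9604/7.98 = 0.1204
loss: (6 − 9.24)²/9.24 = 10.4976/9.24 = 1.1361
Sum = 1.975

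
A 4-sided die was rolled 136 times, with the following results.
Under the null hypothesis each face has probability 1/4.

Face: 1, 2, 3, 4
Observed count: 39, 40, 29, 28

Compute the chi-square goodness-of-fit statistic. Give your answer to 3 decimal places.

3.588

Under H₀ each category has probability 1/4, so each expected count is 136/4 = 34.
χ² = (39−34)²/34 + (40−34)²/34 + (29−34)²/34 + (28−34)²/34
   = 0.7353 + 1.0588 + 0.7353 + 1.0588
Sum = 3.588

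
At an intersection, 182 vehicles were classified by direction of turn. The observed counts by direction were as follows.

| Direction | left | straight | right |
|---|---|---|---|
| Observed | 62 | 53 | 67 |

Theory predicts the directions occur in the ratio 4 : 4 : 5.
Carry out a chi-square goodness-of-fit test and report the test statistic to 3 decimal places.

0.932

Ratio total = 13. Expected counts: 182×4/13 = 56, 182×4/13 = 56, 182×5/13 = 70.
cat           O        E   (O−E)²/E
left         62       56     0.6429
straight     53       56     0.1607
right        67       70     0.1286
Sum = 0.932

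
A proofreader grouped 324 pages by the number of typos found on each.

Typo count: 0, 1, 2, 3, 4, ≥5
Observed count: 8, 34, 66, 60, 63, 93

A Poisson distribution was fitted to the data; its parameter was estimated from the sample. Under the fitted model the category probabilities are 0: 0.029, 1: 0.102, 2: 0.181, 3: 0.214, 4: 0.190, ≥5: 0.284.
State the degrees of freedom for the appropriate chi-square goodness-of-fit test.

4

There are k = 6 categories and 1 parameter estimated from the data, so df = 6 − 1 − 1 = 4.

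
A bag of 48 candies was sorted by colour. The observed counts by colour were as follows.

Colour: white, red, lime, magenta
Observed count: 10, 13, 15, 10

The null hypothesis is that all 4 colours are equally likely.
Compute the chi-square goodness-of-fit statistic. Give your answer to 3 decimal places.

Expected count for each of the 4 categories: 48/4 = 12.
white: (10 − 12)²/12 = 4/12 = 0.3333
red: (13 − 12)²/12 = 1/12 = 0.0833
lime: (15 − 12)²/12 = 9/12 = 0.7500
magenta: (10 − 12)²/12 = 4/12 = 0.3333
Sum = 1.500

1.500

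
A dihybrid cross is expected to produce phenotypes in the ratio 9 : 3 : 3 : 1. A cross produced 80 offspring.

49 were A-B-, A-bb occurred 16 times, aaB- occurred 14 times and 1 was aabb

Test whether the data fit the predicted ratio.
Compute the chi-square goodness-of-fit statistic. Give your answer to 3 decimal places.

3.689

Ratio total = 16. Expected counts: 80×9/16 = 45, 80×3/16 = 15, 80×3/16 = 15, 80×1/16 = 5.
A-B-: (49 − 45)²/45 = 16/45 = 0.3556
A-bb: (16 − 15)²/15 = 1/15 = 0.0667
aaB-: (14 − 15)²/15 = 1/15 = 0.0667
aabb: (1 − 5)²/5 = 16/5 = 3.2000
Sum = 3.689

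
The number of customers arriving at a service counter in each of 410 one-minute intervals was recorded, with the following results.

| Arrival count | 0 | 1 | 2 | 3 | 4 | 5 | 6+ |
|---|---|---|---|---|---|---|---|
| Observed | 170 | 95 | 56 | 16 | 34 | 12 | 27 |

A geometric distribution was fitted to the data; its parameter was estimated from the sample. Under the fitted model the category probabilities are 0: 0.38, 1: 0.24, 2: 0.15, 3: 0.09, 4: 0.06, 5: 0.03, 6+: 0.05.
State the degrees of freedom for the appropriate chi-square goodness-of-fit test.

There are k = 7 categories and 1 parameter estimated from the data, so df = 7 − 1 − 1 = 5.

5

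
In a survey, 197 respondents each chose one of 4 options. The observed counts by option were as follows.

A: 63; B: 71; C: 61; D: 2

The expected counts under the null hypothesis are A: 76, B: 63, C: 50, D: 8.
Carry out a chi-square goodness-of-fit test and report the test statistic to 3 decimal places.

A: (63 − 76)²/76 = 169/76 = 2.2237
B: (71 − 63)²/63 = 64/63 = 1.0159
C: (61 − 50)²/50 = 121/50 = 2.4200
D: (2 − 8)²/8 = 36/8 = 4.5000
Sum = 10.160

10.160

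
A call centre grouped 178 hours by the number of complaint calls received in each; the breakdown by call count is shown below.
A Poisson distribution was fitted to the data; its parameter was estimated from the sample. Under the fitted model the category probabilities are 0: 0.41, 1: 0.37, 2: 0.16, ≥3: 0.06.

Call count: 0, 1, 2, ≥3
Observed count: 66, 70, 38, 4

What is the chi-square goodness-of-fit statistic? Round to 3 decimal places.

Expected counts E_i = n·p_i: 178×0.41 = 72.98, 178×0.37 = 65.86, 178×0.16 = 28.48, 178×0.06 = 10.68.
cat         O        E   (O−E)²/E
0          66    72.98     0.6676
1          70    65.86     0.2602
2          38    28.48     3.1822
≥3          4    10.68     4.1781
Sum = 8.288

8.288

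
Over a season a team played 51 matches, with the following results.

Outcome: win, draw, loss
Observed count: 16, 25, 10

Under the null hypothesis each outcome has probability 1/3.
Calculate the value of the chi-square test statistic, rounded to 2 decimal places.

Under H₀ each category has probability 1/3, so each expected count is 51/3 = 17.
χ² = (16−17)²/17 + (25−17)²/17 + (10−17)²/17
   = 0.059 + 3.765 + 2.882
Sum = 6.71

6.71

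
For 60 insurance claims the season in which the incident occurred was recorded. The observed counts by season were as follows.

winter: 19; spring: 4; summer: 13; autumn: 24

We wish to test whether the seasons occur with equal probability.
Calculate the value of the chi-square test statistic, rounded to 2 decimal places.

14.80

Expected count for each of the 4 categories: 60/4 = 15.
winter: (19 − 15)²/15 = 16/15 = 1.067
spring: (4 − 15)²/15 = 121/15 = 8.067
summer: (13 − 15)²/15 = 4/15 = 0.267
autumn: (24 − 15)²/15 = 81/15 = 5.400
Sum = 14.80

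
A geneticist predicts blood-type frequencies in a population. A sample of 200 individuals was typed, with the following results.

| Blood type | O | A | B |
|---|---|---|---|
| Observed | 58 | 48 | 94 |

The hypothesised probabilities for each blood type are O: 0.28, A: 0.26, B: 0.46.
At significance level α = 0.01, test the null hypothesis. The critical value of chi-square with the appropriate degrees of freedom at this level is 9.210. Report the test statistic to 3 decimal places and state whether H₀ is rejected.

0.423; do not reject

Expected counts E_i = n·p_i: 200×0.28 = 56, 200×0.26 = 52, 200×0.46 = 92.
χ² = (58−56)²/56 + (48−52)²/52 + (94−92)²/92
   = 0.0714 + 0.3077 + 0.0435
Sum = 0.423
df = 2. Since 0.423 < 9.210, we do not reject H₀.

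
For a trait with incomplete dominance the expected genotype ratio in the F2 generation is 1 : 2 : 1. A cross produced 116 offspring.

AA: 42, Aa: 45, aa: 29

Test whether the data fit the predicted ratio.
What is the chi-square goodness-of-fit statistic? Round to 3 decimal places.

Ratio total = 4. Expected counts: 116×1/4 = 29, 116×2/4 = 58, 116×1/4 = 29.
χ² = (42−29)²/29 + (45−58)²/58 + (29−29)²/29
   = 5.8276 + 2.9138 + 0.0000
Sum = 8.741

8.741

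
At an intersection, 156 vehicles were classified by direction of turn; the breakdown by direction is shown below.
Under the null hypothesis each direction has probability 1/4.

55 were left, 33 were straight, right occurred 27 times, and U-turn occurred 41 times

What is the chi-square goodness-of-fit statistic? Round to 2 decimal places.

Expected count for each of the 4 categories: 156/4 = 39.
χ² = (55−39)²/39 + (33−39)²/39 + (27−39)²/39 + (41−39)²/39
   = 6.564 + 0.923 + 3.692 + 0.103
Sum = 11.28

11.28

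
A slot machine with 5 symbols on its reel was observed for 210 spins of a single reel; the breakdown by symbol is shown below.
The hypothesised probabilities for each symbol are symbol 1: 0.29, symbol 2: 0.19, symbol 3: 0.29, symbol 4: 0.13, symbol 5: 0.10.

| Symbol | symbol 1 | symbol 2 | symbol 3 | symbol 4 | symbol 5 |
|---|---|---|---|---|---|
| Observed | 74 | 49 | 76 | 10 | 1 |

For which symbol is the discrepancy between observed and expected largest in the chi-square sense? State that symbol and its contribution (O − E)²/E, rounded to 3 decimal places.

symbol 5, 19.048

Expected counts E_i = n·p_i: 210×0.29 = 60.9, 210×0.19 = 39.9, 210×0.29 = 60.9, 210×0.13 = 27.3, 210×0.10 = 21.
χ² = (74−60.9)²/60.9 + (49−39.9)²/39.9 + (76−60.9)²/60.9 + (10−27.3)²/27.3 + (1−21)²/21
   = 2.8179 + 2.0754 + 3.7440 + 10.9630 + 19.0476
The largest term is for symbol 5: 19.048.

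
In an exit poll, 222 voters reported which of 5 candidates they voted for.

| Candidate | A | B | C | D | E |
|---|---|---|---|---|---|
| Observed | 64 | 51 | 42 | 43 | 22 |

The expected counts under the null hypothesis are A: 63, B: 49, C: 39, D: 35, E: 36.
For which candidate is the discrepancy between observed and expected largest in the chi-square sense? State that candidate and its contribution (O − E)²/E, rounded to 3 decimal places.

χ² = (64−63)²/63 + (51−49)²/49 + (42−39)²/39 + (43−35)²/35 + (22−36)²/36
   = 0.0159 + 0.0816 + 0.2308 + 1.8286 + 5.4444
The largest term is for E: 5.444.

E, 5.444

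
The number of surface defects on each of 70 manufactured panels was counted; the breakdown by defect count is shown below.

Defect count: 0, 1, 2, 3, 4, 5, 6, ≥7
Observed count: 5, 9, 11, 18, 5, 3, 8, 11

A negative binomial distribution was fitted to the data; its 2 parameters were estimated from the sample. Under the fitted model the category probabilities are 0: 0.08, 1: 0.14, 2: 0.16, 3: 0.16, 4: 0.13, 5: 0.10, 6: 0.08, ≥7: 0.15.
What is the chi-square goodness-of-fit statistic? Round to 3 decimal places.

9.447

Expected counts E_i = n·p_i: 70×0.08 = 5.6, 70×0.14 = 9.8, 70×0.16 = 11.2, 70×0.16 = 11.2, 70×0.13 = 9.1, 70×0.10 = 7, 70×0.08 = 5.6, 70×0.15 = 10.5.
cat         O        E   (O−E)²/E
0           5      5.6     0.0643
1           9      9.8     0.0653
2          11     11.2     0.0036
3          18     11.2     4.1286
4           5      9.1     1.8473
5           3        7     2.2857
6           8      5.6     1.0286
≥7         11     10.5     0.0238
Sum = 9.447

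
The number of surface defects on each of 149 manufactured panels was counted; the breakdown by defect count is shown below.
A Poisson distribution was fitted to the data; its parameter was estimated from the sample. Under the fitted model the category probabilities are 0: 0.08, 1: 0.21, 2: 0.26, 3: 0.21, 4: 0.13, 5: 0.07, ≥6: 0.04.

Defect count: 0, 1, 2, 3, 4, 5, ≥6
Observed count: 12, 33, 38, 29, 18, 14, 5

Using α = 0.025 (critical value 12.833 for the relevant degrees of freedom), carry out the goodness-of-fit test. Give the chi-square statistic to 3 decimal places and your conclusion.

1.749; do not reject

Expected counts E_i = n·p_i: 149×0.08 = 11.92, 149×0.21 = 31.29, 149×0.26 = 38.74, 149×0.21 = 31.29, 149×0.13 = 19.37, 149×0.07 = 10.43, 149×0.04 = 5.96.
χ² = (12−11.92)²/11.92 + (33−31.29)²/31.29 + (38−38.74)²/38.74 + (29−31.29)²/31.29 + (18−19.37)²/19.37 + (14−10.43)²/10.43 + (5−5.96)²/5.96
   = 0.0005 + 0.0935 + 0.0141 + 0.1676 + 0.0969 + 1.2219 + 0.1546
Sum = 1.749
df = 5. Since 1.749 < 12.833, we do not reject H₀.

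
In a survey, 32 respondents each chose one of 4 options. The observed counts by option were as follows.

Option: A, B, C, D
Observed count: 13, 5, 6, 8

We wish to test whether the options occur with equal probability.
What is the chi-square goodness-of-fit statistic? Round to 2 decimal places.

Under H₀ each category has probability 1/4, so each expected count is 32/4 = 8.
χ² = (13−8)²/8 + (5−8)²/8 + (6−8)²/8 + (8−8)²/8
   = 3.125 + 1.125 + 0.500 + 0.000
Sum = 4.75

4.75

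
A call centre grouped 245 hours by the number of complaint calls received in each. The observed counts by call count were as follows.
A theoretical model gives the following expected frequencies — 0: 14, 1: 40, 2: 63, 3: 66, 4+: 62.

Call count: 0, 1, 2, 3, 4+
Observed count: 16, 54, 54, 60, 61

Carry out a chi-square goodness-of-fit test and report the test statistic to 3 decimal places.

χ² = (16−14)²/14 + (54−40)²/40 + (54−63)²/63 + (60−66)²/66 + (61−62)²/62
   = 0.2857 + 4.9000 + 1.2857 + 0.5455 + 0.0161
Sum = 7.033

7.033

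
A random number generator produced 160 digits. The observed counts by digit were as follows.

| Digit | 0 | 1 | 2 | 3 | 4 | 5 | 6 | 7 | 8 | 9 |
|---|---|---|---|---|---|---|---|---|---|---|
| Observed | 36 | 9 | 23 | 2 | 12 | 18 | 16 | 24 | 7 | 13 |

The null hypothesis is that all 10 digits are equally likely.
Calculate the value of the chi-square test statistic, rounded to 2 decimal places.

54.25

Under H₀ each category has probability 1/10, so each expected count is 160/10 = 16.
0: (36 − 16)²/16 = 400/16 = 25.000
1: (9 − 16)²/16 = 49/16 = 3.063
2: (23 − 16)²/16 = 49/16 = 3.063
3: (2 − 16)²/16 = 196/16 = 12.250
4: (12 − 16)²/16 = 16/16 = 1.000
5: (18 − 16)²/16 = 4/16 = 0.250
6: (16 − 16)²/16 = 0/16 = 0.000
7: (24 − 16)²/16 = 64/16 = 4.000
8: (7 − 16)²/16 = 81/16 = 5.063
9: (13 − 16)²/16 = 9/16 = 0.563
Sum = 54.25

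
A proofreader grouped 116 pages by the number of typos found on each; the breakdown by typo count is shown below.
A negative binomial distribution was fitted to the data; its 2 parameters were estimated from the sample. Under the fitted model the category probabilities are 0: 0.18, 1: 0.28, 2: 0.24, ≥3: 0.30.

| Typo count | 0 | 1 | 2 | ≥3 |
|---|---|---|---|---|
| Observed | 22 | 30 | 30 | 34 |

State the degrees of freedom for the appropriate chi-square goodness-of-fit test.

There are k = 4 categories and 2 parameters estimated from the data, so df = 4 − 1 − 2 = 1.

1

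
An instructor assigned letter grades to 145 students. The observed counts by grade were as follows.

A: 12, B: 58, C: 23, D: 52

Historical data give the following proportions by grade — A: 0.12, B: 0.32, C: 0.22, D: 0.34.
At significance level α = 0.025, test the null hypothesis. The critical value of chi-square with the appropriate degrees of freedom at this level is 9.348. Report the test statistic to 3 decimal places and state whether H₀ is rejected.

7.207; do not reject

Expected counts E_i = n·p_i: 145×0.12 = 17.4, 145×0.32 = 46.4, 145×0.22 = 31.9, 145×0.34 = 49.3.
cat         O        E   (O−E)²/E
A          12     17.4     1.6759
B          58     46.4     2.9000
C          23     31.9     2.4831
D          52     49.3     0.1479
Sum = 7.207
df = 3. Since 7.207 < 9.348, we do not reject H₀.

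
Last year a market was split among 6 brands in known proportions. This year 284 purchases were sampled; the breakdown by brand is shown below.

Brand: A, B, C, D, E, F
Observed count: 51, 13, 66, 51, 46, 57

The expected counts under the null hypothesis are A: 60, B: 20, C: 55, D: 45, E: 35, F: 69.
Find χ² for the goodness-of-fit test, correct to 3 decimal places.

χ² = (51−60)²/60 + (13−20)²/20 + (66−55)²/55 + (51−45)²/45 + (46−35)²/35 + (57−69)²/69
   = 1.3500 + 2.4500 + 2.2000 + 0.8000 + 3.4571 + 2.0870
Sum = 12.344

12.344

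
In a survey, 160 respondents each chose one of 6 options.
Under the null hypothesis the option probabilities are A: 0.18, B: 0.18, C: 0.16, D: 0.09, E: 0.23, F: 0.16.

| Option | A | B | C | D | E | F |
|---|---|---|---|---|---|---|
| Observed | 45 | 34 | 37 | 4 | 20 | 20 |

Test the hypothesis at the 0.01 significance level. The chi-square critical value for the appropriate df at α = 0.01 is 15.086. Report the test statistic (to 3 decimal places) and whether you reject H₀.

31.534; reject

Expected counts E_i = n·p_i: 160×0.18 = 28.8, 160×0.18 = 28.8, 160×0.16 = 25.6, 160×0.09 = 14.4, 160×0.23 = 36.8, 160×0.16 = 25.6.
A: (45 − 28.8)²/28.8 = 262.44/28.8 = 9.1125
B: (34 − 28.8)²/28.8 = 27.04/28.8 = 0.9389
C: (37 − 25.6)²/25.6 = 129.96/25.6 = 5.0766
D: (4 − 14.4)²/14.4 = 108.16/14.4 = 7.5111
E: (20 − 36.8)²/36.8 = 282.24/36.8 = 7.6696
F: (20 − 25.6)²/25.6 = 31.36/25.6 = 1.2250
Sum = 31.534
df = 5. Since 31.534 > 15.086, we reject H₀.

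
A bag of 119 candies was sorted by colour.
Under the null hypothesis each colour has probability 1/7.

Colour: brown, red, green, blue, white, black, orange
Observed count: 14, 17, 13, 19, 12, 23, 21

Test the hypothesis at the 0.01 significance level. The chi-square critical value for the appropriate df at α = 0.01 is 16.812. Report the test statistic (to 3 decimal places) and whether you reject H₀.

6.235; do not reject

Under H₀ each category has probability 1/7, so each expected count is 119/7 = 17.
χ² = (14−17)²/17 + (17−17)²/17 + (13−17)²/17 + (19−17)²/17 + (12−17)²/17 + (23−17)²/17 + (21−17)²/17
   = 0.5294 + 0.0000 + 0.9412 + 0.2353 + 1.4706 + 2.1176 + 0.9412
Sum = 6.235
df = 6. Since 6.235 < 16.812, we do not reject H₀.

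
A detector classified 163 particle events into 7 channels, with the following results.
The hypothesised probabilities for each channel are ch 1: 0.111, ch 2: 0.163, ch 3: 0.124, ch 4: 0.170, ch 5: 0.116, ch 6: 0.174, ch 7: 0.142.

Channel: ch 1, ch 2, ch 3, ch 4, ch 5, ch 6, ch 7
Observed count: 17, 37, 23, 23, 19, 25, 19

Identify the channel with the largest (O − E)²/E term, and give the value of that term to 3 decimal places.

Expected counts E_i = n·p_i: 163×0.111 = 18.093, 163×0.163 = 26.569, 163×0.124 = 20.212, 163×0.170 = 27.71, 163×0.116 = 18.908, 163×0.174 = 28.362, 163×0.142 = 23.146.
ch 1: (17 − 18.093)²/18.093 = 1.194649/18.093 = 0.0660
ch 2: (37 − 26.569)²/26.569 = 108.805761/26.569 = 4.0952
ch 3: (23 − 20.212)²/20.212 = 7.772944/20.212 = 0.3846
ch 4: (23 − 27.71)²/27.71 = 22.1841/27.71 = 0.8006
ch 5: (19 − 18.908)²/18.908 = 0.008464/18.908 = 0.0004
ch 6: (25 − 28.362)²/28.362 = 11.303044/28.362 = 0.3985
ch 7: (19 − 23.146)²/23.146 = 17.189316/23.146 = 0.7426
The largest term is for ch 2: 4.095.

ch 2, 4.095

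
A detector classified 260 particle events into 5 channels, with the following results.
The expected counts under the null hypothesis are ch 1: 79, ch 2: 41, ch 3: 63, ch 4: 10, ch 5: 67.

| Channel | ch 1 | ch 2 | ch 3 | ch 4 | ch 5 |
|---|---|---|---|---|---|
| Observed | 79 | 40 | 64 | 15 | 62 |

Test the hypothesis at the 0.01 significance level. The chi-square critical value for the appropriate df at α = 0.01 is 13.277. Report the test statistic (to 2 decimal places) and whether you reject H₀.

2.91; do not reject

χ² = (79−79)²/79 + (40−41)²/41 + (64−63)²/63 + (15−10)²/10 + (62−67)²/67
   = 0.000 + 0.024 + 0.016 + 2.500 + 0.373
Sum = 2.91
df = 4. Since 2.91 < 13.277, we do not reject H₀.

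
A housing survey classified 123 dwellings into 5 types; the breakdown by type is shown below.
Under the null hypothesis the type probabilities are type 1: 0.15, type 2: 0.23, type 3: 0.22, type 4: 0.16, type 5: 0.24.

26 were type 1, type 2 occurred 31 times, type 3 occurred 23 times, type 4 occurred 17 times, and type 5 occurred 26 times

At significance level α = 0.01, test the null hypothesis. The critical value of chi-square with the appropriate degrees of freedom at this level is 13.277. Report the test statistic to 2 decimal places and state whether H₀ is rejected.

4.74; do not reject

Expected counts E_i = n·p_i: 123×0.15 = 18.45, 123×0.23 = 28.29, 123×0.22 = 27.06, 123×0.16 = 19.68, 123×0.24 = 29.52.
type 1: (26 − 18.45)²/18.45 = 57.0025/18.45 = 3.090
type 2: (31 − 28.29)²/28.29 = 7.3441/28.29 = 0.260
type 3: (23 − 27.06)²/27.06 = 16.4836/27.06 = 0.609
type 4: (17 − 19.68)²/19.68 = 7.1824/19.68 = 0.365
type 5: (26 − 29.52)²/29.52 = 12.3904/29.52 = 0.420
Sum = 4.74
df = 4. Since 4.74 < 13.277, we do not reject H₀.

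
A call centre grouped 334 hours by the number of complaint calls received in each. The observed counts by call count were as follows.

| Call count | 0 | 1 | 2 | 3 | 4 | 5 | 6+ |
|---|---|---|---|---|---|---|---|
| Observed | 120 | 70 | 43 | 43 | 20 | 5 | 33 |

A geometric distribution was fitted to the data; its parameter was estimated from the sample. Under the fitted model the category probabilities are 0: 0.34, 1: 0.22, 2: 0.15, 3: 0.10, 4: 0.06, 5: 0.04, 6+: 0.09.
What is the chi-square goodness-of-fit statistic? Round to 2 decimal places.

9.81

Expected counts E_i = n·p_i: 334×0.34 = 113.56, 334×0.22 = 73.48, 334×0.15 = 50.1, 334×0.10 = 33.4, 334×0.06 = 20.04, 334×0.04 = 13.36, 334×0.09 = 30.06.
0: (120 − 113.56)²/113.56 = 41.4736/113.56 = 0.365
1: (70 − 73.48)²/73.48 = 12.1104/73.48 = 0.165
2: (43 − 50.1)²/50.1 = 50.41/50.1 = 1.006
3: (43 − 33.4)²/33.4 = 92.16/33.4 = 2.759
4: (20 − 20.04)²/20.04 = 0.0016/20.04 = 0.000
5: (5 − 13.36)²/13.36 = 69.8896/13.36 = 5.231
6+: (33 − 30.06)²/30.06 = 8.6436/30.06 = 0.288
Sum = 9.81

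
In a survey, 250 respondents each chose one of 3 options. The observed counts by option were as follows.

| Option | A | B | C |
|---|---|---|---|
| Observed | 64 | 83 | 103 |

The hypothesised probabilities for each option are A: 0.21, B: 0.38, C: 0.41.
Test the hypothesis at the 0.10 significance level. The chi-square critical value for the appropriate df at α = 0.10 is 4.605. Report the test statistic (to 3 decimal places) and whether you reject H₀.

4.037; do not reject

Expected counts E_i = n·p_i: 250×0.21 = 52.5, 250×0.38 = 95, 250×0.41 = 102.5.
A: (64 − 52.5)²/52.5 = 132.25/52.5 = 2.5190
B: (83 − 95)²/95 = 144/95 = 1.5158
C: (103 − 102.5)²/102.5 = 0.25/102.5 = 0.0024
Sum = 4.037
df = 2. Since 4.037 < 4.605, we do not reject H₀.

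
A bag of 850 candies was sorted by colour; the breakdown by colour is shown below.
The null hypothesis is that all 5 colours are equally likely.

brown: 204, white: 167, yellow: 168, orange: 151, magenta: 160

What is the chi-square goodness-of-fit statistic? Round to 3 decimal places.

Expected count for each of the 5 categories: 850/5 = 170.
brown: (204 − 170)²/170 = 1156/170 = 6.8000
white: (167 − 170)²/170 = 9/170 = 0.0529
yellow: (168 − 170)²/170 = 4/170 = 0.0235
orange: (151 − 170)²/170 = 361/170 = 2.1235
magenta: (160 − 170)²/170 = 100/170 = 0.5882
Sum = 9.588

9.588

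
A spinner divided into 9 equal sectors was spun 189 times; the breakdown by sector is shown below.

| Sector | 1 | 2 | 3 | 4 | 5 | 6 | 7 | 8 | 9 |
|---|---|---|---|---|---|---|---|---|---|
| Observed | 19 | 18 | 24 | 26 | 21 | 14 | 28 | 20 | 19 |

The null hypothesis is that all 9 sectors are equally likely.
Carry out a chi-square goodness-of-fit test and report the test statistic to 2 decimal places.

7.14

Under H₀ each category has probability 1/9, so each expected count is 189/9 = 21.
1: (19 − 21)²/21 = 4/21 = 0.190
2: (18 − 21)²/21 = 9/21 = 0.429
3: (24 − 21)²/21 = 9/21 = 0.429
4: (26 − 21)²/21 = 25/21 = 1.190
5: (21 − 21)²/21 = 0/21 = 0.000
6: (14 − 21)²/21 = 49/21 = 2.333
7: (28 − 21)²/21 = 49/21 = 2.333
8: (20 − 21)²/21 = 1/21 = 0.048
9: (19 − 21)²/21 = 4/21 = 0.190
Sum = 7.14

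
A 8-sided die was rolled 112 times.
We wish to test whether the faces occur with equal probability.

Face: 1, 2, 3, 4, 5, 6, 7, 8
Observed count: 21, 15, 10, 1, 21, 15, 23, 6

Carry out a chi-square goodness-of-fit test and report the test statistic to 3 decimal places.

Expected count for each of the 8 categories: 112/8 = 14.
cat         O        E   (O−E)²/E
1          21       14     3.5000
2          15       14     0.0714
3          10       14     1.1429
4           1       14    12.0714
5          21       14     3.5000
6          15       14     0.0714
7          23       14     5.7857
8           6       14     4.5714
Sum = 30.714

30.714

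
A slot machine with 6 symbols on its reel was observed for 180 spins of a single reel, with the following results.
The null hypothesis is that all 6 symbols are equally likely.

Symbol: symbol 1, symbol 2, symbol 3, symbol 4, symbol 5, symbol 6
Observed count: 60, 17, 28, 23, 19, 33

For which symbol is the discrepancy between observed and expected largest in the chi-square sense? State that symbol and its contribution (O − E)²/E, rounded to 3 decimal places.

Expected count for each of the 6 categories: 180/6 = 30.
cat           O        E   (O−E)²/E
symbol 1     60       30    30.0000
symbol 2     17       30     5.6333
symbol 3     28       30     0.1333
symbol 4     23       30     1.6333
symbol 5     19       30     4.0333
symbol 6     33       30     0.3000
The largest term is for symbol 1: 30.000.

symbol 1, 30.000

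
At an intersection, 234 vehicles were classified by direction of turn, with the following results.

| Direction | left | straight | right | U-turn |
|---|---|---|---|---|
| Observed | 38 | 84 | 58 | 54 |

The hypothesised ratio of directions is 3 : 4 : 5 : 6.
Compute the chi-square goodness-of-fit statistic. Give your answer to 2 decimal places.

Ratio total = 18. Expected counts: 234×3/18 = 39, 234×4/18 = 52, 234×5/18 = 65, 234×6/18 = 78.
cat           O        E   (O−E)²/E
left         38       39      0.026
straight     84       52     19.692
right        58       65      0.754
U-turn       54       78      7.385
Sum = 27.86

27.86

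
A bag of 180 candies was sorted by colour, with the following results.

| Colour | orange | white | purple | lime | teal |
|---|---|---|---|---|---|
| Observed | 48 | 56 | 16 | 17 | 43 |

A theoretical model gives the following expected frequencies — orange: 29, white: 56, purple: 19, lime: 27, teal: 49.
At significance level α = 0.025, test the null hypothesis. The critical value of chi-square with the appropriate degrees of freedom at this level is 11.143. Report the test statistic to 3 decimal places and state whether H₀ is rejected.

orange: (48 − 29)²/29 = 361/29 = 12.4483
white: (56 − 56)²/56 = 0/56 = 0.0000
purple: (16 − 19)²/19 = 9/19 = 0.4737
lime: (17 − 27)²/27 = 100/27 = 3.7037
teal: (43 − 49)²/49 = 36/49 = 0.7347
Sum = 17.360
df = 4. Since 17.360 > 11.143, we reject H₀.

17.360; reject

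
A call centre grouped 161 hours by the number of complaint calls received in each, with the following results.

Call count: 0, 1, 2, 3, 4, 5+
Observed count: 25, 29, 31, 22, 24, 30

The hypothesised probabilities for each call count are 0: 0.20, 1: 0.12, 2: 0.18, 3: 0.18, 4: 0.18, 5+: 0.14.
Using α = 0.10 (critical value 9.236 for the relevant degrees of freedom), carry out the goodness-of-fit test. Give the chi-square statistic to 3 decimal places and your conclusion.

Expected counts E_i = n·p_i: 161×0.20 = 32.2, 161×0.12 = 19.32, 161×0.18 = 28.98, 161×0.18 = 28.98, 161×0.18 = 28.98, 161×0.14 = 22.54.
cat         O        E   (O−E)²/E
0          25     32.2     1.6099
1          29    19.32     4.8500
2          31    28.98     0.1408
3          22    28.98     1.6812
4          24    28.98     0.8558
5+         30    22.54     2.4690
Sum = 11.607
df = 5. Since 11.607 > 9.236, we reject H₀.

11.607; reject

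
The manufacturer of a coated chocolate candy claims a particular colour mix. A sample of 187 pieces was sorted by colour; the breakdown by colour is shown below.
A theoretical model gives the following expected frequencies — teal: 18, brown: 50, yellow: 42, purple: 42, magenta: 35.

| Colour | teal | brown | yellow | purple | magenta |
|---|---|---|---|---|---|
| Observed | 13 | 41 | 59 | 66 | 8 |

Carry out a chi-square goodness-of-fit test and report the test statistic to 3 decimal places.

χ² = (13−18)²/18 + (41−50)²/50 + (59−42)²/42 + (66−42)²/42 + (8−35)²/35
   = 1.3889 + 1.6200 + 6.8810 + 13.7143 + 20.8286
Sum = 44.433

44.433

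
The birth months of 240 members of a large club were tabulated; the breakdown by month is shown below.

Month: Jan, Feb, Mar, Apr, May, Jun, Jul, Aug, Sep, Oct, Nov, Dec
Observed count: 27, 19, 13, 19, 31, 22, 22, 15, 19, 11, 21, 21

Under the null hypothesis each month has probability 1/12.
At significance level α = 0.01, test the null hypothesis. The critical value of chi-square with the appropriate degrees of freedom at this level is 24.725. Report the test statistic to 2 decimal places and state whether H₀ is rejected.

Under H₀ each category has probability 1/12, so each expected count is 240/12 = 20.
χ² = (27−20)²/20 + (19−20)²/20 + (13−20)²/20 + (19−20)²/20 + (31−20)²/20 + (22−20)²/20 + (22−20)²/20 + (15−20)²/20 + (19−20)²/20 + (11−20)²/20 + (21−20)²/20 + (21−20)²/20
   = 2.450 + 0.050 + 2.450 + 0.050 + 6.050 + 0.200 + 0.200 + 1.250 + 0.050 + 4.050 + 0.050 + 0.050
Sum = 16.90
df = 11. Since 16.90 < 24.725, we do not reject H₀.

16.90; do not reject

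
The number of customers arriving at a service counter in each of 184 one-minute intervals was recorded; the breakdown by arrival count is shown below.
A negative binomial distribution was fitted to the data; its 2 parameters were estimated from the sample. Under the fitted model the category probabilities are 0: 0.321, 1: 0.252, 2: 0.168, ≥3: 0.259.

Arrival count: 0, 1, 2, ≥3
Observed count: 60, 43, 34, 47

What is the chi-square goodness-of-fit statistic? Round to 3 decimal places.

Expected counts E_i = n·p_i: 184×0.321 = 59.064, 184×0.252 = 46.368, 184×0.168 = 30.912, 184×0.259 = 47.656.
cat         O        E   (O−E)²/E
0          60   59.064     0.0148
1          43   46.368     0.2446
2          34   30.912     0.3085
≥3         47   47.656     0.0090
Sum = 0.577

0.577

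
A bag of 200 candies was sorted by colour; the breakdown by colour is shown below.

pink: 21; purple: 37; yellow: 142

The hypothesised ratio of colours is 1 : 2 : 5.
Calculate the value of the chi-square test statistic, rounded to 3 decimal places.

6.332

Ratio total = 8. Expected counts: 200×1/8 = 25, 200×2/8 = 50, 200×5/8 = 125.
pink: (21 − 25)²/25 = 16/25 = 0.6400
purple: (37 − 50)²/50 = 169/50 = 3.3800
yellow: (142 − 125)²/125 = 289/125 = 2.3120
Sum = 6.332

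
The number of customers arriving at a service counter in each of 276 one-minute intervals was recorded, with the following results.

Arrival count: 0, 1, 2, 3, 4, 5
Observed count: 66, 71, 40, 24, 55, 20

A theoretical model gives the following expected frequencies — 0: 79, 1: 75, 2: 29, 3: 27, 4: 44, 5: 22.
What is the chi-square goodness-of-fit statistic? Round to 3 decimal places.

0: (66 − 79)²/79 = 169/79 = 2.1392
1: (71 − 75)²/75 = 16/75 = 0.2133
2: (40 − 29)²/29 = 121/29 = 4.1724
3: (24 − 27)²/27 = 9/27 = 0.3333
4: (55 − 44)²/44 = 121/44 = 2.7500
5: (20 − 22)²/22 = 4/22 = 0.1818
Sum = 9.790

9.790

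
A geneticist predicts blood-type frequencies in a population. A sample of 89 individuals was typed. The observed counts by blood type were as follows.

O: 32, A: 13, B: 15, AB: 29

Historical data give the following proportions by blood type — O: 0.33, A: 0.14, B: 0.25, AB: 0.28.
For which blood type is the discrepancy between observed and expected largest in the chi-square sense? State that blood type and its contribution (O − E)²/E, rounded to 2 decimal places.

Expected counts E_i = n·p_i: 89×0.33 = 29.37, 89×0.14 = 12.46, 89×0.25 = 22.25, 89×0.28 = 24.92.
O: (32 − 29.37)²/29.37 = 6.9169/29.37 = 0.236
A: (13 − 12.46)²/12.46 = 0.2916/12.46 = 0.023
B: (15 − 22.25)²/22.25 = 52.5625/22.25 = 2.362
AB: (29 − 24.92)²/24.92 = 16.6464/24.92 = 0.668
The largest term is for B: 2.36.

B, 2.36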